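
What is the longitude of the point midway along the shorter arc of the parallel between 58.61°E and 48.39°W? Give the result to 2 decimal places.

5.11°E

Signed shortest Δλ from +58.61° to -48.39° is -107.00°.
Midpoint longitude = +58.61° + (-107.00°)/2 = +58.61° − 53.50° = +5.11°.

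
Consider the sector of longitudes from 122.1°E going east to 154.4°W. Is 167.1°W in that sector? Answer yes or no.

Band width going east from +122.1° to -154.4°: ((-154.4 − 122.1) mod 360) = 83.5°.
Offset of -167.1° east of the west edge: ((-167.1 − 122.1) mod 360) = 70.8°.
70.8° ≤ 83.5° ⇒ inside.

Yes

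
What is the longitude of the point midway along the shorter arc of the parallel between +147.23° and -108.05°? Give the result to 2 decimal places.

-160.41°

Signed shortest Δλ from +147.23° to -108.05° is +104.72°.
Midpoint longitude = +147.23° + (+104.72°)/2 = +147.23° + 52.36° = +199.59°.
Normalise into (−180°, 180°]: -160.41°.
(The naïve average (+147.23 + -108.05)/2 = 19.59° is on the wrong side of the globe.)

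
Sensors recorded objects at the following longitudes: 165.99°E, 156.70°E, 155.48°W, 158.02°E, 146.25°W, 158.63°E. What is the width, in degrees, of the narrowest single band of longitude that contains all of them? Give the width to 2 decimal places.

57.05°

Sort the longitudes: -155.48°, -146.25°, +156.70°, +158.02°, +158.63°, +165.99°.
Eastward gaps between consecutive values (wrapping around): 9.23°, 302.95°, 1.32°, 0.61°, 7.36°, 38.53°.
Largest gap = 302.95° ⇒ minimal covering band is its complement: 360° − 302.95° = 57.05°.
Band runs from +156.70° eastward to -146.25°, crossing the antimeridian.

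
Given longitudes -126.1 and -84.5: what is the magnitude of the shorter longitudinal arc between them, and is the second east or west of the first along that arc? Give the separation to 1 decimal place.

41.6° east

Raw difference: -84.5 − -126.1 = 41.6°.
Normalise into (−180°, 180°]: 41.6° stays 41.6°.
Positive ⇒ the second point lies to the east; separation 41.6°.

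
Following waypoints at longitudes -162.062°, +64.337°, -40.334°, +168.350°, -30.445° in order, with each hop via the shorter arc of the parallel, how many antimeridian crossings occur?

Leg 1: -162.062° → +64.337°, shortest Δλ = -133.601° (west) — crosses 180°.
Leg 2: +64.337° → -40.334°, shortest Δλ = -104.671° (west) — does not cross 180°.
Leg 3: -40.334° → +168.350°, shortest Δλ = -151.316° (west) — crosses 180°.
Leg 4: +168.350° → -30.445°, shortest Δλ = 161.205° (east) — crosses 180°.
Total crossings: 3.

3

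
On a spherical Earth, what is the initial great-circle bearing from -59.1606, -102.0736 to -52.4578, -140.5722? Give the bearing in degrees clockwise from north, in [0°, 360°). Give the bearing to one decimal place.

Δλ = -140.5722 − -102.0736 = -38.4986°.
θ = atan2( sin Δλ · cos φ₂ , cos φ₁ · sin φ₂ − sin φ₁ · cos φ₂ · cos Δλ )
  = atan2(-0.37931, 0.00299) = -89.548° → normalised to [0°, 360°): 270.452°.

270.5°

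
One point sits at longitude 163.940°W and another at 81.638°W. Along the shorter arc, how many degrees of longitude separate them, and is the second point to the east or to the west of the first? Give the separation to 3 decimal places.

Raw difference: -81.638 − -163.940 = 82.302°.
Normalise into (−180°, 180°]: 82.302° stays 82.302°.
Positive ⇒ the second point lies to the east; separation 82.302°.

82.302° east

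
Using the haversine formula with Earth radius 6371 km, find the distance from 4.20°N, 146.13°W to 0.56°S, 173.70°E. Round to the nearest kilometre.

4494 km

Δλ = 173.70 − -146.13 = 319.83°; wrapped into (−180°, 180°]: -40.17°.
Δφ = -0.56 − 4.20 = -4.76°.
a = sin²(Δφ/2) + cos φ₁ · cos φ₂ · sin²(Δλ/2) = 0.119335.
c = 2·atan2(√a, √(1−a)) = 0.70544 rad → d = 6371·c ≈ 4494.33 km.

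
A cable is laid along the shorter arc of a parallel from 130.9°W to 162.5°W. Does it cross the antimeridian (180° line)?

Signed shortest Δλ = ((-162.5 − -130.9 + 180) mod 360) − 180 = -31.6°.
Going west by 31.6° from -130.9° reaches -162.5° without touching 180°.

No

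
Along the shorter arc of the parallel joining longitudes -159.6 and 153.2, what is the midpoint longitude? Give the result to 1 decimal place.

+176.8°

Signed shortest Δλ from -159.6° to +153.2° is -47.2°.
Midpoint longitude = -159.6° + (-47.2°)/2 = -159.6° − 23.6° = -183.2°.
Normalise into (−180°, 180°]: +176.8°.
(The naïve average (-159.6 + +153.2)/2 = -3.2° is on the wrong side of the globe.)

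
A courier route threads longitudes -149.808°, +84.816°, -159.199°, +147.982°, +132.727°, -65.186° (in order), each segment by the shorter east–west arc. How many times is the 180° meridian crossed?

4

Leg 1: -149.808° → +84.816°, shortest Δλ = -125.376° (west) — crosses 180°.
Leg 2: +84.816° → -159.199°, shortest Δλ = 115.985° (east) — crosses 180°.
Leg 3: -159.199° → +147.982°, shortest Δλ = -52.819° (west) — crosses 180°.
Leg 4: +147.982° → +132.727°, shortest Δλ = -15.255° (west) — does not cross 180°.
Leg 5: +132.727° → -65.186°, shortest Δλ = 162.087° (east) — crosses 180°.
Total crossings: 4.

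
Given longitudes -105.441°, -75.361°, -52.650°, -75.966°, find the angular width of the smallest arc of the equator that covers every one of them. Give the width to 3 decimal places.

Sort the longitudes: -105.441°, -75.966°, -75.361°, -52.650°.
Eastward gaps between consecutive values (wrapping around): 29.475°, 0.605°, 22.711°, 307.209°.
Largest gap = 307.209° ⇒ minimal covering band is its complement: 360° − 307.209° = 52.791°.
Band runs from -105.441° eastward to -52.650°.

52.791°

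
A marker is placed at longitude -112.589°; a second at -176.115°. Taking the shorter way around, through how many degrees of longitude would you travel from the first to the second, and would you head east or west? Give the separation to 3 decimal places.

Raw difference: -176.115 − -112.589 = -63.526°.
Normalise into (−180°, 180°]: -63.526° stays -63.526°.
Negative ⇒ the second point lies to the west; separation 63.526°.

63.526° west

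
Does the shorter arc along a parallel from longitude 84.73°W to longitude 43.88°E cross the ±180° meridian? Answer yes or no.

Signed shortest Δλ = ((43.88 − -84.73 + 180) mod 360) − 180 = 128.61°.
Going east by 128.61° from -84.73° reaches +43.88° without touching 180°.

No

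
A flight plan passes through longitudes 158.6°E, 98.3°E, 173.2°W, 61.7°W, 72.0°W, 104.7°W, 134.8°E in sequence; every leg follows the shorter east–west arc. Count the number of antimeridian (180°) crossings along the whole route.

2

Leg 1: +158.6° → +98.3°, shortest Δλ = -60.3° (west) — does not cross 180°.
Leg 2: +98.3° → -173.2°, shortest Δλ = 88.5° (east) — crosses 180°.
Leg 3: -173.2° → -61.7°, shortest Δλ = 111.5° (east) — does not cross 180°.
Leg 4: -61.7° → -72.0°, shortest Δλ = -10.3° (west) — does not cross 180°.
Leg 5: -72.0° → -104.7°, shortest Δλ = -32.7° (west) — does not cross 180°.
Leg 6: -104.7° → +134.8°, shortest Δλ = -120.5° (west) — crosses 180°.
Total crossings: 2.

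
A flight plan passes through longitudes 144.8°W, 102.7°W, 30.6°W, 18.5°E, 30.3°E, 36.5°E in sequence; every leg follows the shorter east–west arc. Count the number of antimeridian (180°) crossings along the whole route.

0

Leg 1: -144.8° → -102.7°, shortest Δλ = 42.1° (east) — does not cross 180°.
Leg 2: -102.7° → -30.6°, shortest Δλ = 72.1° (east) — does not cross 180°.
Leg 3: -30.6° → +18.5°, shortest Δλ = 49.1° (east) — does not cross 180°.
Leg 4: +18.5° → +30.3°, shortest Δλ = 11.8° (east) — does not cross 180°.
Leg 5: +30.3° → +36.5°, shortest Δλ = 6.2° (east) — does not cross 180°.
Total crossings: 0.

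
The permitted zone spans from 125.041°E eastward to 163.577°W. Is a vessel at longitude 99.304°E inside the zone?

No

Band width going east from +125.041° to -163.577°: ((-163.577 − 125.041) mod 360) = 71.382°.
Offset of +99.304° east of the west edge: ((99.304 − 125.041) mod 360) = 334.263°.
334.263° > 71.382° ⇒ outside.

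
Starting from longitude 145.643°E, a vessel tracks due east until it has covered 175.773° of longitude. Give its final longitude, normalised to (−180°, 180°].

38.584°W

Start at +145.643°; shift +175.773° → +321.416°.
+321.416° lies outside (−180°, 180°]; subtract 360° → -38.584°.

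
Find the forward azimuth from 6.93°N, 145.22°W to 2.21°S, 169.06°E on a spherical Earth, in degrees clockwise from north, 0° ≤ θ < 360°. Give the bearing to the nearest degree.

Δλ = 169.06 − -145.22 = 314.28°; wrapped into (−180°, 180°]: -45.72°.
θ = atan2( sin Δλ · cos φ₂ , cos φ₁ · sin φ₂ − sin φ₁ · cos φ₂ · cos Δλ )
  = atan2(-0.71540, -0.12246) = -99.713° → normalised to [0°, 360°): 260.287°.

260°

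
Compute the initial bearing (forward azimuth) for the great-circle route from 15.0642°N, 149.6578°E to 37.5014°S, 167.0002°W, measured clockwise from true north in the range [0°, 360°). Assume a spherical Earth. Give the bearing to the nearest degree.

Δλ = -167.0002 − 149.6578 = -316.6580°; wrapped into (−180°, 180°]: 43.3420°.
θ = atan2( sin Δλ · cos φ₂ , cos φ₁ · sin φ₂ − sin φ₁ · cos φ₂ · cos Δλ )
  = atan2(0.54451, -0.73782) = 143.573° → normalised to [0°, 360°): 143.573°.

144°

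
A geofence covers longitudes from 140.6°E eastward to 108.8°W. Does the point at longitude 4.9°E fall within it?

Band width going east from +140.6° to -108.8°: ((-108.8 − 140.6) mod 360) = 110.6°.
Offset of +4.9° east of the west edge: ((4.9 − 140.6) mod 360) = 224.3°.
224.3° > 110.6° ⇒ outside.

No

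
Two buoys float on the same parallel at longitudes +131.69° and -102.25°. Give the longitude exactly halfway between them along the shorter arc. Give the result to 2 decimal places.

-165.28°

Signed shortest Δλ from +131.69° to -102.25° is +126.06°.
Midpoint longitude = +131.69° + (+126.06°)/2 = +131.69° + 63.03° = +194.72°.
Normalise into (−180°, 180°]: -165.28°.
(The naïve average (+131.69 + -102.25)/2 = 14.72° is on the wrong side of the globe.)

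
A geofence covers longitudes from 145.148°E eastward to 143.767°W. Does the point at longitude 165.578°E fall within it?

Band width going east from +145.148° to -143.767°: ((-143.767 − 145.148) mod 360) = 71.085°.
Offset of +165.578° east of the west edge: ((165.578 − 145.148) mod 360) = 20.430°.
20.430° ≤ 71.085° ⇒ inside.

Yes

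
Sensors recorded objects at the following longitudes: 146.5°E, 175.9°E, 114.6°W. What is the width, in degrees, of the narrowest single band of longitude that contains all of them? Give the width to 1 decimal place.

Sort the longitudes: -114.6°, +146.5°, +175.9°.
Eastward gaps between consecutive values (wrapping around): 261.1°, 29.4°, 69.5°.
Largest gap = 261.1° ⇒ minimal covering band is its complement: 360° − 261.1° = 98.9°.
Band runs from +146.5° eastward to -114.6°, crossing the antimeridian.

98.9°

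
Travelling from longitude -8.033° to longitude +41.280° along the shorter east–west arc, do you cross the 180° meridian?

No

Signed shortest Δλ = ((41.280 − -8.033 + 180) mod 360) − 180 = 49.313°.
Going east by 49.313° from -8.033° reaches +41.280° without touching 180°.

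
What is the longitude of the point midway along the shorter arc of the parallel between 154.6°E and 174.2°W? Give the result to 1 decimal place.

170.2°E

Signed shortest Δλ from +154.6° to -174.2° is +31.2°.
Midpoint longitude = +154.6° + (+31.2°)/2 = +154.6° + 15.6° = +170.2°.
(The naïve average (+154.6 + -174.2)/2 = -9.8° is on the wrong side of the globe.)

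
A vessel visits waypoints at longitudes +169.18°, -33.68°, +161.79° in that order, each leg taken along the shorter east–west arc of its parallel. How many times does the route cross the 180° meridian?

2

Leg 1: +169.18° → -33.68°, shortest Δλ = 157.14° (east) — crosses 180°.
Leg 2: -33.68° → +161.79°, shortest Δλ = -164.53° (west) — crosses 180°.
Total crossings: 2.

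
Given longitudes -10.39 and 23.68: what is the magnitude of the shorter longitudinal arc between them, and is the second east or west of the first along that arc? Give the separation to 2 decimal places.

34.07° east

Raw difference: 23.68 − -10.39 = 34.07°.
Normalise into (−180°, 180°]: 34.07° stays 34.07°.
Positive ⇒ the second point lies to the east; separation 34.07°.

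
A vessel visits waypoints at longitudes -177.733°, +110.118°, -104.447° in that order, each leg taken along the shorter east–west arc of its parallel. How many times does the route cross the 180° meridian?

2

Leg 1: -177.733° → +110.118°, shortest Δλ = -72.149° (west) — crosses 180°.
Leg 2: +110.118° → -104.447°, shortest Δλ = 145.435° (east) — crosses 180°.
Total crossings: 2.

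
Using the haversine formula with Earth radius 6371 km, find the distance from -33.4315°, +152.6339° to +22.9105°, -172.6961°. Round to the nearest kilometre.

7262 km

Δλ = -172.6961 − 152.6339 = -325.3300°; wrapped into (−180°, 180°]: 34.6700°.
Δφ = 22.9105 − -33.4315 = 56.3420°.
a = sin²(Δφ/2) + cos φ₁ · cos φ₂ · sin²(Δλ/2) = 0.291128.
c = 2·atan2(√a, √(1−a)) = 1.13984 rad → d = 6371·c ≈ 7261.89 km.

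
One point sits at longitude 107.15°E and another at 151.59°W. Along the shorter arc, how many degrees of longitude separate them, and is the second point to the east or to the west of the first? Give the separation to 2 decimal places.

101.26° east

Raw difference: -151.59 − 107.15 = -258.74°.
Normalise into (−180°, 180°]: -258.74° + 360° = 101.26°.
Positive ⇒ the second point lies to the east; separation 101.26°.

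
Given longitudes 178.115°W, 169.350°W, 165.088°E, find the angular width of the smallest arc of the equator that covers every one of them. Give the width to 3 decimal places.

25.562°

Sort the longitudes: -178.115°, -169.350°, +165.088°.
Eastward gaps between consecutive values (wrapping around): 8.765°, 334.438°, 16.797°.
Largest gap = 334.438° ⇒ minimal covering band is its complement: 360° − 334.438° = 25.562°.
Band runs from +165.088° eastward to -169.350°, crossing the antimeridian.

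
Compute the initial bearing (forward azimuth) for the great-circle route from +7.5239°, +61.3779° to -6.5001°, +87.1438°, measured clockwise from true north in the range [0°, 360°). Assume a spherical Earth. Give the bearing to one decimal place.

118.0°

Δλ = 87.1438 − 61.3779 = 25.7659°.
θ = atan2( sin Δλ · cos φ₂ , cos φ₁ · sin φ₂ − sin φ₁ · cos φ₂ · cos Δλ )
  = atan2(0.43190, -0.22939) = 117.974° → normalised to [0°, 360°): 117.974°.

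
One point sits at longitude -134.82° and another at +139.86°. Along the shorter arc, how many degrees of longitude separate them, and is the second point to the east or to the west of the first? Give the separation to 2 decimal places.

85.32° west

Raw difference: 139.86 − -134.82 = 274.68°.
Normalise into (−180°, 180°]: 274.68° − 360° = -85.32°.
Negative ⇒ the second point lies to the west; separation 85.32°.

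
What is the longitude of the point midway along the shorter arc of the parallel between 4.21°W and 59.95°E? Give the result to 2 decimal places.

27.87°E

Signed shortest Δλ from -4.21° to +59.95° is +64.16°.
Midpoint longitude = -4.21° + (+64.16°)/2 = -4.21° + 32.08° = +27.87°.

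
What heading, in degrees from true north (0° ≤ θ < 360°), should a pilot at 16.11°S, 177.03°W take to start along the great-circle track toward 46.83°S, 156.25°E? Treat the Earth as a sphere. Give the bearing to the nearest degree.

210°

Δλ = 156.25 − -177.03 = 333.28°; wrapped into (−180°, 180°]: -26.72°.
θ = atan2( sin Δλ · cos φ₂ , cos φ₁ · sin φ₂ − sin φ₁ · cos φ₂ · cos Δλ )
  = atan2(-0.30762, -0.53112) = -149.921° → normalised to [0°, 360°): 210.079°.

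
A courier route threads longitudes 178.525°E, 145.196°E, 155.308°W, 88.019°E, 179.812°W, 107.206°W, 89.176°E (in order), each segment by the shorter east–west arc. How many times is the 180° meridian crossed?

Leg 1: +178.525° → +145.196°, shortest Δλ = -33.329° (west) — does not cross 180°.
Leg 2: +145.196° → -155.308°, shortest Δλ = 59.496° (east) — crosses 180°.
Leg 3: -155.308° → +88.019°, shortest Δλ = -116.673° (west) — crosses 180°.
Leg 4: +88.019° → -179.812°, shortest Δλ = 92.169° (east) — crosses 180°.
Leg 5: -179.812° → -107.206°, shortest Δλ = 72.606° (east) — does not cross 180°.
Leg 6: -107.206° → +89.176°, shortest Δλ = -163.618° (west) — crosses 180°.
Total crossings: 4.

4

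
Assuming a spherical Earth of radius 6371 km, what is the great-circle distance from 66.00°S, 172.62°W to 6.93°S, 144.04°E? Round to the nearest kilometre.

Δλ = 144.04 − -172.62 = 316.66°; wrapped into (−180°, 180°]: -43.34°.
Δφ = -6.93 − -66.00 = 59.07°.
a = sin²(Δφ/2) + cos φ₁ · cos φ₂ · sin²(Δλ/2) = 0.298059.
c = 2·atan2(√a, √(1−a)) = 1.15504 rad → d = 6371·c ≈ 7358.77 km.

7359 km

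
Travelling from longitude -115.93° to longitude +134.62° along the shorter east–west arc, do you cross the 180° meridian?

Yes

Naïve |134.62 − -115.93| = 250.55° > 180°, so the shorter arc goes the other way round — across 180°.
Signed shortest Δλ = ((134.62 − -115.93 + 180) mod 360) − 180 = -109.45°.
Going west by 109.45° from -115.93° passes through 180° before reaching +134.62°.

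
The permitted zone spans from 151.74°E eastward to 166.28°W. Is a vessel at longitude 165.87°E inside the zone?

Yes

Band width going east from +151.74° to -166.28°: ((-166.28 − 151.74) mod 360) = 41.98°.
Offset of +165.87° east of the west edge: ((165.87 − 151.74) mod 360) = 14.13°.
14.13° ≤ 41.98° ⇒ inside.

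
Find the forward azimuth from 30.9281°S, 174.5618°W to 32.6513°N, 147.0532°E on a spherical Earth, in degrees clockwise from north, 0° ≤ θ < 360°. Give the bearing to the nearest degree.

Δλ = 147.0532 − -174.5618 = 321.6150°; wrapped into (−180°, 180°]: -38.3850°.
θ = atan2( sin Δλ · cos φ₂ , cos φ₁ · sin φ₂ − sin φ₁ · cos φ₂ · cos Δλ )
  = atan2(-0.52281, 0.80202) = -33.099° → normalised to [0°, 360°): 326.901°.

327°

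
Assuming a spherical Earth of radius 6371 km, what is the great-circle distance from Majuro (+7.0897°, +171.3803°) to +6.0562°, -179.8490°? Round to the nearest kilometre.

976 km

Δλ = -179.8490 − 171.3803 = -351.2293°; wrapped into (−180°, 180°]: 8.7707°.
Δφ = 6.0562 − 7.0897 = -1.0335°.
a = sin²(Δφ/2) + cos φ₁ · cos φ₂ · sin²(Δλ/2) = 0.005851.
c = 2·atan2(√a, √(1−a)) = 0.15313 rad → d = 6371·c ≈ 975.61 km.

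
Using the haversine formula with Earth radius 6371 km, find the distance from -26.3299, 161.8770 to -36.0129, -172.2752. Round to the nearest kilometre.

2674 km

Δλ = -172.2752 − 161.8770 = -334.1522°; wrapped into (−180°, 180°]: 25.8478°.
Δφ = -36.0129 − -26.3299 = -9.6830°.
a = sin²(Δφ/2) + cos φ₁ · cos φ₂ · sin²(Δλ/2) = 0.043388.
c = 2·atan2(√a, √(1−a)) = 0.41967 rad → d = 6371·c ≈ 2673.70 km.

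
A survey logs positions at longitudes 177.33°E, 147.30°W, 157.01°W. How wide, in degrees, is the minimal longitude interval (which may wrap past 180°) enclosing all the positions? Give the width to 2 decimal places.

35.37°

Sort the longitudes: -157.01°, -147.30°, +177.33°.
Eastward gaps between consecutive values (wrapping around): 9.71°, 324.63°, 25.66°.
Largest gap = 324.63° ⇒ minimal covering band is its complement: 360° − 324.63° = 35.37°.
Band runs from +177.33° eastward to -147.30°, crossing the antimeridian.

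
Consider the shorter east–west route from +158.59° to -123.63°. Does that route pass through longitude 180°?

Yes

Naïve |-123.63 − 158.59| = 282.22° > 180°, so the shorter arc goes the other way round — across 180°.
Signed shortest Δλ = ((-123.63 − 158.59 + 180) mod 360) − 180 = 77.78°.
Going east by 77.78° from +158.59° passes through 180° before reaching -123.63°.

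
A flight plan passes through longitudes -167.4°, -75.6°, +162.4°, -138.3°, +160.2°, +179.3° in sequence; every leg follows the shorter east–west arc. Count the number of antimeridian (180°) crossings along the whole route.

Leg 1: -167.4° → -75.6°, shortest Δλ = 91.8° (east) — does not cross 180°.
Leg 2: -75.6° → +162.4°, shortest Δλ = -122.0° (west) — crosses 180°.
Leg 3: +162.4° → -138.3°, shortest Δλ = 59.3° (east) — crosses 180°.
Leg 4: -138.3° → +160.2°, shortest Δλ = -61.5° (west) — crosses 180°.
Leg 5: +160.2° → +179.3°, shortest Δλ = 19.1° (east) — does not cross 180°.
Total crossings: 3.

3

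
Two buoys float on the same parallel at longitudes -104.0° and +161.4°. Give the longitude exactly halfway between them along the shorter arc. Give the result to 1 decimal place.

-151.3°

Signed shortest Δλ from -104.0° to +161.4° is -94.6°.
Midpoint longitude = -104.0° + (-94.6°)/2 = -104.0° − 47.3° = -151.3°.
(The naïve average (-104.0 + +161.4)/2 = 28.7° is on the wrong side of the globe.)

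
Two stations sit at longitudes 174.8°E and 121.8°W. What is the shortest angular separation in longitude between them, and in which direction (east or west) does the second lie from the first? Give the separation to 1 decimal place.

63.4° east

Raw difference: -121.8 − 174.8 = -296.6°.
Normalise into (−180°, 180°]: -296.6° + 360° = 63.4°.
Positive ⇒ the second point lies to the east; separation 63.4°.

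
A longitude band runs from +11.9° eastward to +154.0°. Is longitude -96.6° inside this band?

Band width going east from +11.9° to +154.0°: ((154.0 − 11.9) mod 360) = 142.1°.
Offset of -96.6° east of the west edge: ((-96.6 − 11.9) mod 360) = 251.5°.
251.5° > 142.1° ⇒ outside.

No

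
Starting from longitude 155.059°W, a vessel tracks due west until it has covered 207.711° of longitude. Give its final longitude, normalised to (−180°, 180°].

2.770°W

Start at -155.059°; shift −207.711° → -362.770°.
-362.770° lies outside (−180°, 180°]; add 360° → -2.770°.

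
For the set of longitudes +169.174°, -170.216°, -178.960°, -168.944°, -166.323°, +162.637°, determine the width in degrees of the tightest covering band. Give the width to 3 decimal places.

Sort the longitudes: -178.960°, -170.216°, -168.944°, -166.323°, +162.637°, +169.174°.
Eastward gaps between consecutive values (wrapping around): 8.744°, 1.272°, 2.621°, 328.960°, 6.537°, 11.866°.
Largest gap = 328.960° ⇒ minimal covering band is its complement: 360° − 328.960° = 31.040°.
Band runs from +162.637° eastward to -166.323°, crossing the antimeridian.

31.040°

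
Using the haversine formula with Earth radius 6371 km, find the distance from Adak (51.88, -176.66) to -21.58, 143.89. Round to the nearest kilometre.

Δλ = 143.89 − -176.66 = 320.55°; wrapped into (−180°, 180°]: -39.45°.
Δφ = -21.58 − 51.88 = -73.46°.
a = sin²(Δφ/2) + cos φ₁ · cos φ₂ · sin²(Δλ/2) = 0.423047.
c = 2·atan2(√a, √(1−a)) = 1.41628 rad → d = 6371·c ≈ 9023.09 km.

9023 km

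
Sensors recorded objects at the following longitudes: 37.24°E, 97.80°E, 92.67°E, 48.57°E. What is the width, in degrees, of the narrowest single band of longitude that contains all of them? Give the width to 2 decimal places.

60.56°

Sort the longitudes: +37.24°, +48.57°, +92.67°, +97.80°.
Eastward gaps between consecutive values (wrapping around): 11.33°, 44.10°, 5.13°, 299.44°.
Largest gap = 299.44° ⇒ minimal covering band is its complement: 360° − 299.44° = 60.56°.
Band runs from +37.24° eastward to +97.80°.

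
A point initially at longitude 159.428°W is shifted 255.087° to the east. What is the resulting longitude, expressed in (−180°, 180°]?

95.659°E

Start at -159.428°; shift +255.087° → +95.659°.
+95.659° already lies in (−180°, 180°].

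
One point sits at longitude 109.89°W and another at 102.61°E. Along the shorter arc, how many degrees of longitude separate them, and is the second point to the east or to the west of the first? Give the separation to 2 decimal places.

147.50° west

Raw difference: 102.61 − -109.89 = 212.5°.
Normalise into (−180°, 180°]: 212.5° − 360° = -147.5°.
Negative ⇒ the second point lies to the west; separation 147.50°.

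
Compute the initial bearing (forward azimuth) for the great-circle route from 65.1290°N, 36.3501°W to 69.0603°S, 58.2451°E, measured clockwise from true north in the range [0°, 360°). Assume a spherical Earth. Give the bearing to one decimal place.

Δλ = 58.2451 − -36.3501 = 94.5952°.
θ = atan2( sin Δλ · cos φ₂ , cos φ₁ · sin φ₂ − sin φ₁ · cos φ₂ · cos Δλ )
  = atan2(0.35624, -0.36682) = 135.839° → normalised to [0°, 360°): 135.839°.

135.8°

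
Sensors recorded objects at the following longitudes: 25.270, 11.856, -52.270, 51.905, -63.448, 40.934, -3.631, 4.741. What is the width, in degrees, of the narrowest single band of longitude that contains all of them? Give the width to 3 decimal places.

115.353°

Sort the longitudes: -63.448°, -52.270°, -3.631°, +4.741°, +11.856°, +25.270°, +40.934°, +51.905°.
Eastward gaps between consecutive values (wrapping around): 11.178°, 48.639°, 8.372°, 7.115°, 13.414°, 15.664°, 10.971°, 244.647°.
Largest gap = 244.647° ⇒ minimal covering band is its complement: 360° − 244.647° = 115.353°.
Band runs from -63.448° eastward to +51.905°.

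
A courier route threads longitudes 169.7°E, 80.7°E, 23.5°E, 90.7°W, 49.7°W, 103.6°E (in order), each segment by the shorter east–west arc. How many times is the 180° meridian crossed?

Leg 1: +169.7° → +80.7°, shortest Δλ = -89.0° (west) — does not cross 180°.
Leg 2: +80.7° → +23.5°, shortest Δλ = -57.2° (west) — does not cross 180°.
Leg 3: +23.5° → -90.7°, shortest Δλ = -114.2° (west) — does not cross 180°.
Leg 4: -90.7° → -49.7°, shortest Δλ = 41.0° (east) — does not cross 180°.
Leg 5: -49.7° → +103.6°, shortest Δλ = 153.3° (east) — does not cross 180°.
Total crossings: 0.

0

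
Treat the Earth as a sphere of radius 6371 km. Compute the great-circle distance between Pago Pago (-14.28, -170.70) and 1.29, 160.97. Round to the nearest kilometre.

3568 km

Δλ = 160.97 − -170.70 = 331.67°; wrapped into (−180°, 180°]: -28.33°.
Δφ = 1.29 − -14.28 = 15.57°.
a = sin²(Δφ/2) + cos φ₁ · cos φ₂ · sin²(Δλ/2) = 0.076369.
c = 2·atan2(√a, √(1−a)) = 0.55999 rad → d = 6371·c ≈ 3567.67 km.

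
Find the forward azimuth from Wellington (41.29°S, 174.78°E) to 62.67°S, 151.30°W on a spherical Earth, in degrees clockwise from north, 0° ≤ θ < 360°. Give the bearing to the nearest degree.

148°

Δλ = -151.30 − 174.78 = -326.08°; wrapped into (−180°, 180°]: 33.92°.
θ = atan2( sin Δλ · cos φ₂ , cos φ₁ · sin φ₂ − sin φ₁ · cos φ₂ · cos Δλ )
  = atan2(0.25620, -0.41611) = 148.379° → normalised to [0°, 360°): 148.379°.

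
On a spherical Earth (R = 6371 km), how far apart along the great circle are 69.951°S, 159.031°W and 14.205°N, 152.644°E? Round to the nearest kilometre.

Δλ = 152.644 − -159.031 = 311.675°; wrapped into (−180°, 180°]: -48.325°.
Δφ = 14.205 − -69.951 = 84.156°.
a = sin²(Δφ/2) + cos φ₁ · cos φ₂ · sin²(Δλ/2) = 0.504773.
c = 2·atan2(√a, √(1−a)) = 1.58034 rad → d = 6371·c ≈ 10068.36 km.

10068 km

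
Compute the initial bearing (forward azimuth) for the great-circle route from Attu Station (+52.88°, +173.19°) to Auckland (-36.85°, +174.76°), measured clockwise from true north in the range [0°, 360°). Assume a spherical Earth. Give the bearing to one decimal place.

178.7°

Δλ = 174.76 − 173.19 = 1.57°.
θ = atan2( sin Δλ · cos φ₂ , cos φ₁ · sin φ₂ − sin φ₁ · cos φ₂ · cos Δλ )
  = atan2(0.02192, -0.99975) = 178.744° → normalised to [0°, 360°): 178.744°.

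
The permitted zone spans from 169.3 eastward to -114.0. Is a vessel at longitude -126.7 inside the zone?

Band width going east from +169.3° to -114.0°: ((-114.0 − 169.3) mod 360) = 76.7°.
Offset of -126.7° east of the west edge: ((-126.7 − 169.3) mod 360) = 64.0°.
64.0° ≤ 76.7° ⇒ inside.

Yes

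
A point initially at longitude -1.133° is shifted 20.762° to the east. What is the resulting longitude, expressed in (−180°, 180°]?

+19.629°

Start at -1.133°; shift +20.762° → +19.629°.
+19.629° already lies in (−180°, 180°].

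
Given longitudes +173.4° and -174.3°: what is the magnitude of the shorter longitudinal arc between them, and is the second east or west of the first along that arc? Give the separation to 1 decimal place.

Raw difference: -174.3 − 173.4 = -347.7°.
Normalise into (−180°, 180°]: -347.7° + 360° = 12.3°.
Positive ⇒ the second point lies to the east; separation 12.3°.

12.3° east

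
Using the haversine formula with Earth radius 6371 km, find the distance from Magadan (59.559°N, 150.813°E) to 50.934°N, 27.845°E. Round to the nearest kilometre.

Δλ = 27.845 − 150.813 = -122.968°.
Δφ = 50.934 − 59.559 = -8.625°.
a = sin²(Δφ/2) + cos φ₁ · cos φ₂ · sin²(Δλ/2) = 0.252181.
c = 2·atan2(√a, √(1−a)) = 1.05223 rad → d = 6371·c ≈ 6703.73 km.

6704 km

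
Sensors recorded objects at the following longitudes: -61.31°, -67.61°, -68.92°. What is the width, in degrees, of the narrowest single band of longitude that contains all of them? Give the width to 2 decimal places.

7.61°

Sort the longitudes: -68.92°, -67.61°, -61.31°.
Eastward gaps between consecutive values (wrapping around): 1.31°, 6.30°, 352.39°.
Largest gap = 352.39° ⇒ minimal covering band is its complement: 360° − 352.39° = 7.61°.
Band runs from -68.92° eastward to -61.31°.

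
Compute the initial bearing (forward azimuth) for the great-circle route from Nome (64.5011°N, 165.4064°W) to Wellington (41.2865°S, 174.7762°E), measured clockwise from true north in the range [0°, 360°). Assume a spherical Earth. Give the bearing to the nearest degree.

195°

Δλ = 174.7762 − -165.4064 = 340.1826°; wrapped into (−180°, 180°]: -19.8174°.
θ = atan2( sin Δλ · cos φ₂ , cos φ₁ · sin φ₂ − sin φ₁ · cos φ₂ · cos Δλ )
  = atan2(-0.25475, -0.92211) = -164.556° → normalised to [0°, 360°): 195.444°.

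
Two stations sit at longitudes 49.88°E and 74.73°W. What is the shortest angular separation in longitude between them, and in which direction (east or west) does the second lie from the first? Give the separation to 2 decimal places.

124.61° west

Raw difference: -74.73 − 49.88 = -124.61°.
Normalise into (−180°, 180°]: -124.61° stays -124.61°.
Negative ⇒ the second point lies to the west; separation 124.61°.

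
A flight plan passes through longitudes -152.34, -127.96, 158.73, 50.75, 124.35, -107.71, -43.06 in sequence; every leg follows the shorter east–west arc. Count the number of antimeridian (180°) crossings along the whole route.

2

Leg 1: -152.34° → -127.96°, shortest Δλ = 24.38° (east) — does not cross 180°.
Leg 2: -127.96° → +158.73°, shortest Δλ = -73.31° (west) — crosses 180°.
Leg 3: +158.73° → +50.75°, shortest Δλ = -107.98° (west) — does not cross 180°.
Leg 4: +50.75° → +124.35°, shortest Δλ = 73.6° (east) — does not cross 180°.
Leg 5: +124.35° → -107.71°, shortest Δλ = 127.94° (east) — crosses 180°.
Leg 6: -107.71° → -43.06°, shortest Δλ = 64.65° (east) — does not cross 180°.
Total crossings: 2.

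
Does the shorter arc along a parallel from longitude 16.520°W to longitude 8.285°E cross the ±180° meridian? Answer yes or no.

No

Signed shortest Δλ = ((8.285 − -16.520 + 180) mod 360) − 180 = 24.805°.
Going east by 24.805° from -16.520° reaches +8.285° without touching 180°.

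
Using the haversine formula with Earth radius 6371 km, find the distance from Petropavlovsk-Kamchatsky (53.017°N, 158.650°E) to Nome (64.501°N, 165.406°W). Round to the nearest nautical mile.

Δλ = -165.406 − 158.650 = -324.056°; wrapped into (−180°, 180°]: 35.944°.
Δφ = 64.501 − 53.017 = 11.484°.
a = sin²(Δφ/2) + cos φ₁ · cos φ₂ · sin²(Δλ/2) = 0.034666.
c = 2·atan2(√a, √(1−a)) = 0.37456 rad → d = 6371·c ≈ 2386.32 km ≈ 1288.51 nmi.

1289 nmi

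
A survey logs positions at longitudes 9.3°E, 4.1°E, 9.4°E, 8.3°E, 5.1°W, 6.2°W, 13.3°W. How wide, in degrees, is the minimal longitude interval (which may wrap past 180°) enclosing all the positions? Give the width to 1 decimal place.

Sort the longitudes: -13.3°, -6.2°, -5.1°, +4.1°, +8.3°, +9.3°, +9.4°.
Eastward gaps between consecutive values (wrapping around): 7.1°, 1.1°, 9.2°, 4.2°, 1.0°, 0.1°, 337.3°.
Largest gap = 337.3° ⇒ minimal covering band is its complement: 360° − 337.3° = 22.7°.
Band runs from -13.3° eastward to +9.4°.

22.7°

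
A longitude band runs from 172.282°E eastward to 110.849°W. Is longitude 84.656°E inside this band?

Band width going east from +172.282° to -110.849°: ((-110.849 − 172.282) mod 360) = 76.869°.
Offset of +84.656° east of the west edge: ((84.656 − 172.282) mod 360) = 272.374°.
272.374° > 76.869° ⇒ outside.

No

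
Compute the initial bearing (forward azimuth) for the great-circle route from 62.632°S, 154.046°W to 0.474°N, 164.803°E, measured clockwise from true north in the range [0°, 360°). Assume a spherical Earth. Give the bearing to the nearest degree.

316°

Δλ = 164.803 − -154.046 = 318.849°; wrapped into (−180°, 180°]: -41.151°.
θ = atan2( sin Δλ · cos φ₂ , cos φ₁ · sin φ₂ − sin φ₁ · cos φ₂ · cos Δλ )
  = atan2(-0.65802, 0.67248) = -44.378° → normalised to [0°, 360°): 315.622°.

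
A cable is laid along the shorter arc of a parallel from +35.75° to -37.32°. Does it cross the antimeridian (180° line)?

No

Signed shortest Δλ = ((-37.32 − 35.75 + 180) mod 360) − 180 = -73.07°.
Going west by 73.07° from +35.75° reaches -37.32° without touching 180°.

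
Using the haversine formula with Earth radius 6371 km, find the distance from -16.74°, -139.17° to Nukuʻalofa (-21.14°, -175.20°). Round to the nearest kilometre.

Δλ = -175.20 − -139.17 = -36.03°.
Δφ = -21.14 − -16.74 = -4.40°.
a = sin²(Δφ/2) + cos φ₁ · cos φ₂ · sin²(Δλ/2) = 0.086902.
c = 2·atan2(√a, √(1−a)) = 0.59847 rad → d = 6371·c ≈ 3812.88 km.

3813 km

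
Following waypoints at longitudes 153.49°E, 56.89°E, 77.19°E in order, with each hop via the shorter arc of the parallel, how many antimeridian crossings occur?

Leg 1: +153.49° → +56.89°, shortest Δλ = -96.6° (west) — does not cross 180°.
Leg 2: +56.89° → +77.19°, shortest Δλ = 20.3° (east) — does not cross 180°.
Total crossings: 0.

0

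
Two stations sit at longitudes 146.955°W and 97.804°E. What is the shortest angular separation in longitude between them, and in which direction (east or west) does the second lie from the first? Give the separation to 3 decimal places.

Raw difference: 97.804 − -146.955 = 244.759°.
Normalise into (−180°, 180°]: 244.759° − 360° = -115.241°.
Negative ⇒ the second point lies to the west; separation 115.241°.

115.241° west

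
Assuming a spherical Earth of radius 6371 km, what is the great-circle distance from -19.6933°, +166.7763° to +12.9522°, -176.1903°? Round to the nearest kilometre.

4081 km

Δλ = -176.1903 − 166.7763 = -342.9666°; wrapped into (−180°, 180°]: 17.0334°.
Δφ = 12.9522 − -19.6933 = 32.6455°.
a = sin²(Δφ/2) + cos φ₁ · cos φ₂ · sin²(Δλ/2) = 0.099113.
c = 2·atan2(√a, √(1−a)) = 0.64054 rad → d = 6371·c ≈ 4080.86 km.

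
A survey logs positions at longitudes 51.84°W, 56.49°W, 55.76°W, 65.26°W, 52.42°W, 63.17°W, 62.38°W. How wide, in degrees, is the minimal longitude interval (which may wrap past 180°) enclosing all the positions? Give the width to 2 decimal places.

Sort the longitudes: -65.26°, -63.17°, -62.38°, -56.49°, -55.76°, -52.42°, -51.84°.
Eastward gaps between consecutive values (wrapping around): 2.09°, 0.79°, 5.89°, 0.73°, 3.34°, 0.58°, 346.58°.
Largest gap = 346.58° ⇒ minimal covering band is its complement: 360° − 346.58° = 13.42°.
Band runs from -65.26° eastward to -51.84°.

13.42°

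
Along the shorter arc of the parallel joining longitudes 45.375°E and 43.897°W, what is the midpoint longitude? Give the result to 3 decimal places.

Signed shortest Δλ from +45.375° to -43.897° is -89.272°.
Midpoint longitude = +45.375° + (-89.272°)/2 = +45.375° − 44.636° = +0.739°.

0.739°E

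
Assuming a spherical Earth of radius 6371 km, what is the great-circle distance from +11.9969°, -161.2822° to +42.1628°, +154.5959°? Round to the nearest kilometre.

Δλ = 154.5959 − -161.2822 = 315.8781°; wrapped into (−180°, 180°]: -44.1219°.
Δφ = 42.1628 − 11.9969 = 30.1659°.
a = sin²(Δφ/2) + cos φ₁ · cos φ₂ · sin²(Δλ/2) = 0.169996.
c = 2·atan2(√a, √(1−a)) = 0.84997 rad → d = 6371·c ≈ 5415.14 km.

5415 km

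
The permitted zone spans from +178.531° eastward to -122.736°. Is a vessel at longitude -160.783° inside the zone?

Band width going east from +178.531° to -122.736°: ((-122.736 − 178.531) mod 360) = 58.733°.
Offset of -160.783° east of the west edge: ((-160.783 − 178.531) mod 360) = 20.686°.
20.686° ≤ 58.733° ⇒ inside.

Yes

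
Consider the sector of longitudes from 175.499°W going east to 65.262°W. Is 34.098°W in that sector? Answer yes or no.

Band width going east from -175.499° to -65.262°: ((-65.262 − -175.499) mod 360) = 110.237°.
Offset of -34.098° east of the west edge: ((-34.098 − -175.499) mod 360) = 141.401°.
141.401° > 110.237° ⇒ outside.

No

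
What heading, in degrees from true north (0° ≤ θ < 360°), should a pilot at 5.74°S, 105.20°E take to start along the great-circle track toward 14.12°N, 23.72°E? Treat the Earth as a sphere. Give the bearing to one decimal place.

Δλ = 23.72 − 105.20 = -81.48°.
θ = atan2( sin Δλ · cos φ₂ , cos φ₁ · sin φ₂ − sin φ₁ · cos φ₂ · cos Δλ )
  = atan2(-0.95908, 0.25710) = -74.994° → normalised to [0°, 360°): 285.006°.

285.0°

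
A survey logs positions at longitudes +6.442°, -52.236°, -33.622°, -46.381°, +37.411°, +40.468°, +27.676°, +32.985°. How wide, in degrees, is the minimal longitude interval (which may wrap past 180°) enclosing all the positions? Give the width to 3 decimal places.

92.704°

Sort the longitudes: -52.236°, -46.381°, -33.622°, +6.442°, +27.676°, +32.985°, +37.411°, +40.468°.
Eastward gaps between consecutive values (wrapping around): 5.855°, 12.759°, 40.064°, 21.234°, 5.309°, 4.426°, 3.057°, 267.296°.
Largest gap = 267.296° ⇒ minimal covering band is its complement: 360° − 267.296° = 92.704°.
Band runs from -52.236° eastward to +40.468°.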